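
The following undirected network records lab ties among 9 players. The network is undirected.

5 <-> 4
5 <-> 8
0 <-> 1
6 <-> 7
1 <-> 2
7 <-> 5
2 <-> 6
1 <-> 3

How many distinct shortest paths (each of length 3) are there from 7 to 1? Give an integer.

The shortest distance is 3, and the only length-3 path is 7–6–2–1. So there is exactly 1 shortest path.

1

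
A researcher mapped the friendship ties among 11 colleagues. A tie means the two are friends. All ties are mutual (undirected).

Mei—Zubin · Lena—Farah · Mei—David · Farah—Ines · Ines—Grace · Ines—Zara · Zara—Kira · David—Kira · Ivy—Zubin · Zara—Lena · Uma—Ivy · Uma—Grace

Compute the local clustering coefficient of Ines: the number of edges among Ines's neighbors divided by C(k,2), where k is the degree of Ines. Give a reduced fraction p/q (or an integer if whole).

Ines's neighbors: Farah, Grace, and Zara (k = 3).
Possible neighbor pairs: C(3,2) = 3. Edges among them: none → e = 0.
Clustering(Ines) = 0/3 = 0.

0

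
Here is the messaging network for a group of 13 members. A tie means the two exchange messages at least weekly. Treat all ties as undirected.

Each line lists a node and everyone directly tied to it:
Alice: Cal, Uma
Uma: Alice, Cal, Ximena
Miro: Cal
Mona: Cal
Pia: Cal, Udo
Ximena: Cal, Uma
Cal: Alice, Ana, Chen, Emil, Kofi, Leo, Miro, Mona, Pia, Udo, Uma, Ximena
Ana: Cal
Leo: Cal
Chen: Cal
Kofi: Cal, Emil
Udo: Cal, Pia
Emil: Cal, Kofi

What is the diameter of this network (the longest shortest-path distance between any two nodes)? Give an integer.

Eccentricity of each node (its greatest distance to any other): Alice:2, Ana:2, Cal:1, Chen:2, Emil:2, Kofi:2, Leo:2, Miro:2, Mona:2, Pia:2, Udo:2, Uma:2, Ximena:2.
The maximum eccentricity is 2, realized for instance by the pair Uma–Ana via Uma – Cal – Ana. So the diameter is 2.

2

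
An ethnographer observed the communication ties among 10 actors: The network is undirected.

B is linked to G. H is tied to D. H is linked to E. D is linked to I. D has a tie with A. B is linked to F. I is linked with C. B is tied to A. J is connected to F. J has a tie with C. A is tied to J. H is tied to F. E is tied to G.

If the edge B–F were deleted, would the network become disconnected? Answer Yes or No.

Even without that edge, B still reaches F via B – A – J – F, so the network stays connected. Not a bridge.

No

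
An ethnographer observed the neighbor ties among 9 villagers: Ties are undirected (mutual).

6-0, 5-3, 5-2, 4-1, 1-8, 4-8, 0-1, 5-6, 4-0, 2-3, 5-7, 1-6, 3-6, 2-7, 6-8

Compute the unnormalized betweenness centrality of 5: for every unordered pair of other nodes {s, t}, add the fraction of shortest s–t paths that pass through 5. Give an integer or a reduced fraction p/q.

Pairs whose geodesics pass through 5 — 4–7: 3/3; 4–2: 3/6; 8–7: 1; 8–2: 1/2; 1–7: 1; 1–2: 1/2; 0–7: 1; 0–2: 1/2; 6–7: 1; 6–2: 1/2; 7–3: 1/2.
All other pairs contribute 0.
Summing the contributions gives betweenness(5) = 8.

8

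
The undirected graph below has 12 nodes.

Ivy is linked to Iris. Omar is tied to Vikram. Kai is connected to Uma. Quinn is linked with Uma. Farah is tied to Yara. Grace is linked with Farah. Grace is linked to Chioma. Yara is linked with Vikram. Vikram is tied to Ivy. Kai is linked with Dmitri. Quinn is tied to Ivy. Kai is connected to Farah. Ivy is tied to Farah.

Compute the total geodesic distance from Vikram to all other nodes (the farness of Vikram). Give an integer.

26

Distances from Vikram: Chioma:4, Dmitri:4, Farah:2, Grace:3, Iris:2, Ivy:1, Kai:3, Omar:1, Quinn:2, Uma:3, Yara:1.
Sum = 4 + 4 + 2 + 3 + 2 + 1 + 3 + 1 + 2 + 3 + 1 = 26.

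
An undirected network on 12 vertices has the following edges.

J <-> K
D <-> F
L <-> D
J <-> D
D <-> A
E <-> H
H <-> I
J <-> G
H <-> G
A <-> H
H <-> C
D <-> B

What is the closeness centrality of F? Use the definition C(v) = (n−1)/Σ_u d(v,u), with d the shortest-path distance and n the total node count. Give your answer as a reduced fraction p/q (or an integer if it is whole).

11/30

Distances from F: A:2, B:2, C:4, D:1, E:4, G:3, H:3, I:4, J:2, K:3, L:2. Sum = 30.
n = 12, so closeness = 11/30.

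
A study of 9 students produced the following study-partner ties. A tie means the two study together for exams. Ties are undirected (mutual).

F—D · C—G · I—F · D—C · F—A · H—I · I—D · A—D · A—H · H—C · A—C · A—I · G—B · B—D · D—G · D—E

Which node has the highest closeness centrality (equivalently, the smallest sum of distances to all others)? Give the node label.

D

Farness (sum of distances to all others) for each node — A:11, B:15, C:12, D:9, E:16, F:13, G:13, H:15, I:12.
The smallest farness is 9, for D, so D has the highest closeness.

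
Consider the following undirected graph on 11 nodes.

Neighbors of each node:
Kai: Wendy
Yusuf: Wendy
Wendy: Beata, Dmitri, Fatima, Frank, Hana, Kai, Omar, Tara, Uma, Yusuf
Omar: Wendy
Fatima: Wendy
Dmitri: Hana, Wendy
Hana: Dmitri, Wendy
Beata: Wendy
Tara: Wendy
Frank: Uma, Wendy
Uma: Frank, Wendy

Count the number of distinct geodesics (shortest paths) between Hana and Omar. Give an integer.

The shortest distance is 2, and the only length-2 path is Hana–Wendy–Omar. So there is exactly 1 shortest path.

1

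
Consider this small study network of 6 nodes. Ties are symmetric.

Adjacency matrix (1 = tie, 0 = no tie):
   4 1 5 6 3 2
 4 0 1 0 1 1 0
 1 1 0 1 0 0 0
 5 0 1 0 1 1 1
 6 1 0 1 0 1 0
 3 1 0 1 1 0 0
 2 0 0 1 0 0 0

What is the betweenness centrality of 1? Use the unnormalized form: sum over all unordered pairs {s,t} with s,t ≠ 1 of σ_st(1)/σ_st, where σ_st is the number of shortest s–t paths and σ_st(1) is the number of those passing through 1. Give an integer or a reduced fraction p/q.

Pairs whose geodesics pass through 1 — 4–5: 1/3; 4–2: 1/3.
All other pairs contribute 0.
Summing the contributions gives betweenness(1) = 2/3.

2/3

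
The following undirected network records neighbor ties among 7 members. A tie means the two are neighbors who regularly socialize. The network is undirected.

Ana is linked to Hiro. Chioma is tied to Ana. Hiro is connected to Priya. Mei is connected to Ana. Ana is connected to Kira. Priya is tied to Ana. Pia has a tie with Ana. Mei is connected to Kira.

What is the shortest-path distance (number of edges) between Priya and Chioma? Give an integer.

2

One shortest route is Priya – Ana – Chioma, which uses 2 edges, and Priya and Chioma are not directly tied, so nothing shorter exists. So d(Priya,Chioma) = 2.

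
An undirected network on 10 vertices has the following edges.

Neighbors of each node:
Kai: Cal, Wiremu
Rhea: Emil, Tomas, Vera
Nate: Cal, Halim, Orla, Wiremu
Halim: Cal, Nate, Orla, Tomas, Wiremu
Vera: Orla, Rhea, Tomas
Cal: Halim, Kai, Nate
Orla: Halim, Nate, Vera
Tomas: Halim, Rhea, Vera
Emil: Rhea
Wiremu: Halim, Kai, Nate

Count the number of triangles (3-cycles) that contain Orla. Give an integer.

Orla's neighbors: Halim, Nate, and Vera.
Neighbor pairs that are themselves tied: Orla–Halim–Nate. Each forms one triangle with Orla, for 1 in total.

1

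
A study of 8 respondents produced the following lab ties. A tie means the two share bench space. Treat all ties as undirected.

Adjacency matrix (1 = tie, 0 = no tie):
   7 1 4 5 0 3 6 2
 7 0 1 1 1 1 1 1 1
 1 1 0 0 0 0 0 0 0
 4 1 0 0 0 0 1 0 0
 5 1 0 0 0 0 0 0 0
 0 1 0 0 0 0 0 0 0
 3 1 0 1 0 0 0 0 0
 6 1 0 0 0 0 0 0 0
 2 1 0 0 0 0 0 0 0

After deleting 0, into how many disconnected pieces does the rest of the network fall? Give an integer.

1

0's neighbors (7) remain reachable from one another through other ties, so the rest of the network stays in one piece.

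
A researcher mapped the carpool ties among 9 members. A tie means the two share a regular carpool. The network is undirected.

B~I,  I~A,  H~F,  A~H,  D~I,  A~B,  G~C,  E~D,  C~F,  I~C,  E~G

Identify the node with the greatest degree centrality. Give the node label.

Degrees — A:3, B:2, C:3, D:2, E:2, F:2, G:2, H:2, I:4.
The maximum is 4, attained only by I.

I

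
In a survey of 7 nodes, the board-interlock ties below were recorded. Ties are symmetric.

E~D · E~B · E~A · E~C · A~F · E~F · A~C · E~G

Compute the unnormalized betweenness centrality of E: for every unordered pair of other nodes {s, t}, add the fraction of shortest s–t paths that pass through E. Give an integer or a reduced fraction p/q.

25/2

Pairs whose geodesics pass through E — D–F: 1; D–G: 1; D–A: 1; D–C: 1; D–B: 1; F–G: 1; F–C: 1/2; F–B: 1; G–A: 1; G–C: 1; G–B: 1; A–B: 1; C–B: 1.
All other pairs contribute 0.
Summing the contributions gives betweenness(E) = 25/2.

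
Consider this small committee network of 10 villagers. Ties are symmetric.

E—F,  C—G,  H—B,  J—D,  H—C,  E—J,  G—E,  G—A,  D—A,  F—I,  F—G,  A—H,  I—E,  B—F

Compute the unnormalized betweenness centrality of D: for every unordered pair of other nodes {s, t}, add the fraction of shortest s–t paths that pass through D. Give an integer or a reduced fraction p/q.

2

Pairs whose geodesics pass through D — J–H: 1; J–A: 1.
All other pairs contribute 0.
Summing the contributions gives betweenness(D) = 2.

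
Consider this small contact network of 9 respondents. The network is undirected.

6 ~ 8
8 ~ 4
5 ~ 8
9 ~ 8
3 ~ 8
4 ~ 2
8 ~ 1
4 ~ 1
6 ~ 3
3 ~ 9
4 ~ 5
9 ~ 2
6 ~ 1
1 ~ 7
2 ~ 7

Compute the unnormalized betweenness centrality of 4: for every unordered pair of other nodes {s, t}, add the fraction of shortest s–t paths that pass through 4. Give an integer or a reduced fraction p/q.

107/30

Pairs whose geodesics pass through 4 — 1–2: 1/2; 1–5: 1/2; 2–5: 1; 2–8: 1/2; 2–6: 2/5; 7–5: 2/3.
All other pairs contribute 0.
Summing the contributions gives betweenness(4) = 107/30.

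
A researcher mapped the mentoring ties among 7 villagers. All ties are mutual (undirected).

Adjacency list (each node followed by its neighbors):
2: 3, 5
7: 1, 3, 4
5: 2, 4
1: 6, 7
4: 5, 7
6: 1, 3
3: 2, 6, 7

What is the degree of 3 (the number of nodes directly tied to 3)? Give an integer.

3

3 is directly tied to 2, 6, and 7. That is 3 neighbors, so the degree of 3 is 3.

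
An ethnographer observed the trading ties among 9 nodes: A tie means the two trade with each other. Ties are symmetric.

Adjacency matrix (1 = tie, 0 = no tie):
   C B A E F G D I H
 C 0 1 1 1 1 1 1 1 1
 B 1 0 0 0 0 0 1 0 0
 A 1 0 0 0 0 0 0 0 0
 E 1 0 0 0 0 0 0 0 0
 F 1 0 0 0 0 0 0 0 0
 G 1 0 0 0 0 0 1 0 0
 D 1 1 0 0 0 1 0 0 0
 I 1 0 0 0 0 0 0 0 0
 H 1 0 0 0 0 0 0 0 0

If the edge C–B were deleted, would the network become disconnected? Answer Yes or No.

No

Even without that edge, C still reaches B via C – D – B, so the network stays connected. Not a bridge.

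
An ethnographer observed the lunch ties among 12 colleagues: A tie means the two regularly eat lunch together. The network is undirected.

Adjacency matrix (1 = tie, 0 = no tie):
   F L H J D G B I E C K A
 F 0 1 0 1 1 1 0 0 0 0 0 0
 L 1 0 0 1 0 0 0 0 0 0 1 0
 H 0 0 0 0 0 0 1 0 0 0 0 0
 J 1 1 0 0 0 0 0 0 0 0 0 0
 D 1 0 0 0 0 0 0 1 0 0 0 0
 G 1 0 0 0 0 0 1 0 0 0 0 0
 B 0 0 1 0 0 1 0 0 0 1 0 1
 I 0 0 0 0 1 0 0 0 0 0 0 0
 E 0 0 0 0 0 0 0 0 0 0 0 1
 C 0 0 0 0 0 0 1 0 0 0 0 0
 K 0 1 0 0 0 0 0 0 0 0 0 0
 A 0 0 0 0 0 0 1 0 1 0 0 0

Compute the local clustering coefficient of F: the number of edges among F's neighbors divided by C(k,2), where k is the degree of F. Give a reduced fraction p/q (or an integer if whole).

F's neighbors: D, G, J, and L (k = 4).
Possible neighbor pairs: C(4,2) = 6. Edges among them: J–L → e = 1.
Clustering(F) = 1/6.

1/6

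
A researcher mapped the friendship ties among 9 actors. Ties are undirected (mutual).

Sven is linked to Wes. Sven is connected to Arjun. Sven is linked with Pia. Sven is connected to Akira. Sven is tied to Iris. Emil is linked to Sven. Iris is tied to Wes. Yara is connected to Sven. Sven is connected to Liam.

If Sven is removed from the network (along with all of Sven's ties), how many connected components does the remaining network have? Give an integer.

7

Without Sven, the remaining ties split the others into: {Yara}; {Arjun}; {Iris, Wes}; {Liam}; {Pia}; {Emil}; {Akira}.
That's 7 separate components.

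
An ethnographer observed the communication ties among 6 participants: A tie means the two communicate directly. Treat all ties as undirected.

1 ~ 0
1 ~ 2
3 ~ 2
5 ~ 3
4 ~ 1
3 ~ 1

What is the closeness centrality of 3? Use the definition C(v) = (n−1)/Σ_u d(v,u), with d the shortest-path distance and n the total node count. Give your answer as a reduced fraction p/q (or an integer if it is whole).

Distances from 3: 0:2, 1:1, 2:1, 4:2, 5:1. Sum = 7.
n = 6, so closeness = 5/7.

5/7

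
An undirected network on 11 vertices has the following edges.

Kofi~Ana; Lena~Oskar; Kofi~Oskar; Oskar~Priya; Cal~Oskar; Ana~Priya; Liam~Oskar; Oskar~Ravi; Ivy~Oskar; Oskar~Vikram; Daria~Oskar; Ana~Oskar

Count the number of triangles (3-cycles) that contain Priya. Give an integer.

Priya's neighbors: Ana and Oskar.
Neighbor pairs that are themselves tied: Priya–Ana–Oskar. Each forms one triangle with Priya, for 1 in total.

1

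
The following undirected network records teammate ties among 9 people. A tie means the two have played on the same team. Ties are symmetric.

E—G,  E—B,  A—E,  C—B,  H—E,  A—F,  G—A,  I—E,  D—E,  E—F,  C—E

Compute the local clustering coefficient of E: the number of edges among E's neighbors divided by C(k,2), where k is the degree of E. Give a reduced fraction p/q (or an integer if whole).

3/28

E's neighbors: A, B, C, D, F, G, H, and I (k = 8).
Possible neighbor pairs: C(8,2) = 28. Edges among them: A–F, A–G, B–C → e = 3.
Clustering(E) = 3/28.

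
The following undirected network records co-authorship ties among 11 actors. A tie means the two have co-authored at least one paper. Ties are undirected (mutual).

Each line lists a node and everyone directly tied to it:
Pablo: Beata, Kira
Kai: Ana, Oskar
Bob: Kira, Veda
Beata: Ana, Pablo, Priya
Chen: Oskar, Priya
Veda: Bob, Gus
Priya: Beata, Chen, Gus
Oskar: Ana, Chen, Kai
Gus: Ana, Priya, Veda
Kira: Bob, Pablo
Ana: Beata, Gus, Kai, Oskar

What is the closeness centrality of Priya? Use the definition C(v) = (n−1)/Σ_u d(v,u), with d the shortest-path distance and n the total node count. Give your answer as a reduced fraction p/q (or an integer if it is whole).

1/2

Distances from Priya: Ana:2, Beata:1, Bob:3, Chen:1, Gus:1, Kai:3, Kira:3, Oskar:2, Pablo:2, Veda:2. Sum = 20.
n = 11, so closeness = 10/20 = 1/2.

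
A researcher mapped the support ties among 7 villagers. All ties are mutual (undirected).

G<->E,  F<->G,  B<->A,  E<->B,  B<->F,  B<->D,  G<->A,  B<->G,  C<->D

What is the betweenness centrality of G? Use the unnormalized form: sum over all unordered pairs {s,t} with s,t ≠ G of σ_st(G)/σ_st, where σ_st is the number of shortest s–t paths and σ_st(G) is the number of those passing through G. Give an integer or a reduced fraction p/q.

Pairs whose geodesics pass through G — F–E: 1/2; F–A: 1/2; E–A: 1/2.
All other pairs contribute 0.
Summing the contributions gives betweenness(G) = 3/2.

3/2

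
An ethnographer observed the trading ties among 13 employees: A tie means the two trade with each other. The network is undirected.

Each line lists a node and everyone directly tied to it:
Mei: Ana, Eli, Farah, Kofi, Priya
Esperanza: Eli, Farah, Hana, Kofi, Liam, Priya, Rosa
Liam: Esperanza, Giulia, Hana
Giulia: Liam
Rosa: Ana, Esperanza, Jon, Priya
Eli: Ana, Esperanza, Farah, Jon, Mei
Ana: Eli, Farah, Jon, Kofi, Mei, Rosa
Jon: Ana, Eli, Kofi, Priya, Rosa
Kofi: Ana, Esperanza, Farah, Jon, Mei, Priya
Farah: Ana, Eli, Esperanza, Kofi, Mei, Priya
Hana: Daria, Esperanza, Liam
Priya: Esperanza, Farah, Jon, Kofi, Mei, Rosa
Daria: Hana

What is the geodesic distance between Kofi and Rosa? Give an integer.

One shortest route is Kofi – Esperanza – Rosa, which uses 2 edges, and Kofi and Rosa are not directly tied, so nothing shorter exists. So d(Kofi,Rosa) = 2.

2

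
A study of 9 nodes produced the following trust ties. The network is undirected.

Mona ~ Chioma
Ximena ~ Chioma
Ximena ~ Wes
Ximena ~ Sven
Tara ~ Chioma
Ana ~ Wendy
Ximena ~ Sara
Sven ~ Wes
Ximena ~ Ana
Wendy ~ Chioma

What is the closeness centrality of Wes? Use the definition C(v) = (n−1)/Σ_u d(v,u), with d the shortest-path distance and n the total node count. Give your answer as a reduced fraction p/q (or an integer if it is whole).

Distances from Wes: Ana:2, Chioma:2, Mona:3, Sara:2, Sven:1, Tara:3, Wendy:3, Ximena:1. Sum = 17.
n = 9, so closeness = 8/17.

8/17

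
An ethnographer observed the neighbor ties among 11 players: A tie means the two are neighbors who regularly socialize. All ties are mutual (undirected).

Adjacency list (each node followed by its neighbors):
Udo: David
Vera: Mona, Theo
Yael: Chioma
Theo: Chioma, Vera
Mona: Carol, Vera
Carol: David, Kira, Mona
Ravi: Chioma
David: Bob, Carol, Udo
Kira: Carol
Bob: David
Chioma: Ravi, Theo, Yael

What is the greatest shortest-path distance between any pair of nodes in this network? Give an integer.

Eccentricity of each node (its greatest distance to any other): Bob:7, Carol:5, Chioma:6, David:6, Kira:6, Mona:4, Ravi:7, Theo:5, Udo:7, Vera:4, Yael:7.
The maximum eccentricity is 7, realized for instance by the pair Ravi–Udo via Ravi – Chioma – Theo – Vera – Mona – Carol – David – Udo. So the diameter is 7.

7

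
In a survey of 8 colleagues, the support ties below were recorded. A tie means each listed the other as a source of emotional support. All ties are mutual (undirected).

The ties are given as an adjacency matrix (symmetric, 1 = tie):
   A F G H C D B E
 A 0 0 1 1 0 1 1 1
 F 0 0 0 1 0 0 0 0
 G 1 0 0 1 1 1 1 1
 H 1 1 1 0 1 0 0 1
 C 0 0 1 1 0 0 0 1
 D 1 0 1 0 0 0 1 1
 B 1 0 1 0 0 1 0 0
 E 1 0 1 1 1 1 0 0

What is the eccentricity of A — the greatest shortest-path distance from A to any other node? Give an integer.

2

Distances from A: B:1, C:2, D:1, E:1, F:2, G:1, H:1.
The largest is 2 (to C and F), so the eccentricity of A is 2.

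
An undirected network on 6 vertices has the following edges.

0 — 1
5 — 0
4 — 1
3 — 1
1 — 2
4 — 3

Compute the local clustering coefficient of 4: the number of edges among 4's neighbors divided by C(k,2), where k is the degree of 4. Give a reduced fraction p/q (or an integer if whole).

4's neighbors: 1 and 3 (k = 2).
Possible neighbor pairs: C(2,2) = 1. Edges among them: 1–3 → e = 1.
Clustering(4) = 1/1.

1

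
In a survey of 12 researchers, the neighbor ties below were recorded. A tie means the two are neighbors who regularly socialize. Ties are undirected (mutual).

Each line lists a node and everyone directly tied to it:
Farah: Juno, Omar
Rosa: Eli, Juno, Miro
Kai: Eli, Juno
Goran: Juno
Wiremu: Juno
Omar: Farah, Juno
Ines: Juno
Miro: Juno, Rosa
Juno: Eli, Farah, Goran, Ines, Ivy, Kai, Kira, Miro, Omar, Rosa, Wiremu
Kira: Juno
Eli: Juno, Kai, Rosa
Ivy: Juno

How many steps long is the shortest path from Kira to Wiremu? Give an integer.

2

One shortest route is Kira – Juno – Wiremu, which uses 2 edges, and Kira and Wiremu are not directly tied, so nothing shorter exists. So d(Kira,Wiremu) = 2.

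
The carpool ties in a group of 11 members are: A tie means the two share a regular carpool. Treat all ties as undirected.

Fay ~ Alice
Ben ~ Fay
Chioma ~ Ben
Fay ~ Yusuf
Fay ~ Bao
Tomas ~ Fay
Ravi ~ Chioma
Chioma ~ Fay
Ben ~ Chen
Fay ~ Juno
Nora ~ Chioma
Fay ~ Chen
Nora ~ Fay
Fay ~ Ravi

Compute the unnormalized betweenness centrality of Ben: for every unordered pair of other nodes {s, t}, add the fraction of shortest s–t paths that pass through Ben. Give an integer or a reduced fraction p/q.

1/2

Pairs whose geodesics pass through Ben — Chen–Chioma: 1/2.
All other pairs contribute 0.
Summing the contributions gives betweenness(Ben) = 1/2.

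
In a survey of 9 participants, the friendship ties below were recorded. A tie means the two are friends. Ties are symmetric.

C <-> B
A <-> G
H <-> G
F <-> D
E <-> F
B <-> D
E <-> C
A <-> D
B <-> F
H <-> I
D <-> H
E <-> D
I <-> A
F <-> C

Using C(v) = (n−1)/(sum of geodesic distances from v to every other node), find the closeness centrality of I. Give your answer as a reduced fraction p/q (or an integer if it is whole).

8/19

Distances from I: A:1, B:3, C:4, D:2, E:3, F:3, G:2, H:1. Sum = 19.
n = 9, so closeness = 8/19.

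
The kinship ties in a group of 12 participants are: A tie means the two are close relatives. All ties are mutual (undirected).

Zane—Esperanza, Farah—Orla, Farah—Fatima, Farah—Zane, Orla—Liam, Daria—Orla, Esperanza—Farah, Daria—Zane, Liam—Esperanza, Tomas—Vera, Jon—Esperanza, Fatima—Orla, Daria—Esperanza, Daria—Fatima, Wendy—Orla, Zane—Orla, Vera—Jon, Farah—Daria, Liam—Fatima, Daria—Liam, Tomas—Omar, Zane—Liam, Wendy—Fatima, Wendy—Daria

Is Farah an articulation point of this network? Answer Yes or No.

No

Even without Farah, every remaining node can still reach every other (the residual graph is connected), so Farah is not a cut vertex.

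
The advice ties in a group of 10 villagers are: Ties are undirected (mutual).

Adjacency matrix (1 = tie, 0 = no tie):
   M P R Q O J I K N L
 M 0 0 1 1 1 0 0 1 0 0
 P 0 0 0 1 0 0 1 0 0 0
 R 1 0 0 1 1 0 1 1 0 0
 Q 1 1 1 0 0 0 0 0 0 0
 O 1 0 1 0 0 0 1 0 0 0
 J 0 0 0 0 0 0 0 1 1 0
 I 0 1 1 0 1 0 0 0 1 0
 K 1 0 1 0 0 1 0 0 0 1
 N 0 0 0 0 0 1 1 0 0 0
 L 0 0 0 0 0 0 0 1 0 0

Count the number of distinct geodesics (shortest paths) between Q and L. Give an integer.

The shortest distance is 3. The length-3 paths are: Q–M–K–L; Q–R–K–L.
That gives 2 distinct shortest paths.

2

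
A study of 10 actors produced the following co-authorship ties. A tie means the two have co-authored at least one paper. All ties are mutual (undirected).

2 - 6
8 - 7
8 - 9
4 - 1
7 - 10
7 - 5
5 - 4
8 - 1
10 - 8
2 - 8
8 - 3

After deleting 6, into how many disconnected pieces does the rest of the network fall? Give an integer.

6's neighbors (2) remain reachable from one another through other ties, so the rest of the network stays in one piece.

1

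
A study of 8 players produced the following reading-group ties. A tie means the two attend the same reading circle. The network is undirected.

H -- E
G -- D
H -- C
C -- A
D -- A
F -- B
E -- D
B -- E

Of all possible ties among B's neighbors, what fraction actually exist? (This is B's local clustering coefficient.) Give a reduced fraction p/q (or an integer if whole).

0

B's neighbors: E and F (k = 2).
Possible neighbor pairs: C(2,2) = 1. Edges among them: none → e = 0.
Clustering(B) = 0/1.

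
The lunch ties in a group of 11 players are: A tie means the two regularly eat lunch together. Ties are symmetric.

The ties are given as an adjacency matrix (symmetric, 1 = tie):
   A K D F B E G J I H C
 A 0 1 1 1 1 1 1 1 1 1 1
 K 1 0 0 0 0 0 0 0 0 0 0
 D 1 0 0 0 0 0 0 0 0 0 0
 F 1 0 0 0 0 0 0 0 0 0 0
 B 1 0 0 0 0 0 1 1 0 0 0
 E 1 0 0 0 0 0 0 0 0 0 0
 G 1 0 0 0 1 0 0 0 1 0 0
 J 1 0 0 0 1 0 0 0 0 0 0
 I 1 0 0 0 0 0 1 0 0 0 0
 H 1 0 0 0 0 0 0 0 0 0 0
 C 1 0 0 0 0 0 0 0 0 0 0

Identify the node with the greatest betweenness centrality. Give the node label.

Unnormalized betweenness of each node: A:41, B:1/2, C:0, D:0, E:0, F:0, G:1/2, H:0, I:0, J:0, K:0.
A has the largest value, 41, making it the main broker — the node through which the most shortest paths run.

A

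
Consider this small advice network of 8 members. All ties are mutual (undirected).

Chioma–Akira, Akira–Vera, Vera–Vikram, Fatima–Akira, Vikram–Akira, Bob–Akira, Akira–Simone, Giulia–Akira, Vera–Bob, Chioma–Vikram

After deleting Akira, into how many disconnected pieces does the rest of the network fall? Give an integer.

Without Akira, the remaining ties split the others into: {Bob, Chioma, Vera, Vikram}; {Fatima}; {Simone}; {Giulia}.
That's 4 separate components.

4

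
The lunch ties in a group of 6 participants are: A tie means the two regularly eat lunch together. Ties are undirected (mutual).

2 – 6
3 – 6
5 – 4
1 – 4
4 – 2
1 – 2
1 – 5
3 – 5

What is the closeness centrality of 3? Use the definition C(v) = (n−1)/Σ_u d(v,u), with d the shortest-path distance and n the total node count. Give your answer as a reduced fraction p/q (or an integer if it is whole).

Distances from 3: 1:2, 2:2, 4:2, 5:1, 6:1. Sum = 8.
n = 6, so closeness = 5/8.

5/8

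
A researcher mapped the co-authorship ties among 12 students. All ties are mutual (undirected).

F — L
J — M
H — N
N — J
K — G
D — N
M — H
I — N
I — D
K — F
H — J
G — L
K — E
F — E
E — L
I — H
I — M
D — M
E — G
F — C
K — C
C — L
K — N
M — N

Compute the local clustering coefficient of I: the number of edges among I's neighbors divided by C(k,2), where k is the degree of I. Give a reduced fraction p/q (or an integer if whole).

5/6

I's neighbors: D, H, M, and N (k = 4).
Possible neighbor pairs: C(4,2) = 6. Edges among them: D–M, D–N, H–M, H–N, M–N → e = 5.
Clustering(I) = 5/6.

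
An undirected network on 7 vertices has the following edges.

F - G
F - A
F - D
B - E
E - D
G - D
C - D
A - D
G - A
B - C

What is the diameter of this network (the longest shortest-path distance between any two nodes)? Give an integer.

Eccentricity of each node (its greatest distance to any other): A:3, B:3, C:2, D:2, E:2, F:3, G:3.
The maximum eccentricity is 3, realized for instance by the pair G–B via G – D – C – B. So the diameter is 3.

3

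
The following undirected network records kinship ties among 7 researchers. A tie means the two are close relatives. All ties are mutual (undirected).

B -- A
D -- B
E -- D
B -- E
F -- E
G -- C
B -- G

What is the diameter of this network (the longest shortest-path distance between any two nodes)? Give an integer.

Eccentricity of each node (its greatest distance to any other): A:3, B:2, C:4, D:3, E:3, F:4, G:3.
The maximum eccentricity is 4, realized for instance by the pair F–C via F – E – B – G – C. So the diameter is 4.

4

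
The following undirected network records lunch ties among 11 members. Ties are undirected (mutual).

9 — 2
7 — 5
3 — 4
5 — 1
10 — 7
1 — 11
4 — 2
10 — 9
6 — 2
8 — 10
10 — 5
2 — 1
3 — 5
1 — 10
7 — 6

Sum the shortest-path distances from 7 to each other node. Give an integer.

Distances from 7: 1:2, 2:2, 3:2, 4:3, 5:1, 6:1, 8:2, 9:2, 10:1, 11:3.
Sum = 2 + 2 + 2 + 3 + 1 + 1 + 2 + 2 + 1 + 3 = 19.

19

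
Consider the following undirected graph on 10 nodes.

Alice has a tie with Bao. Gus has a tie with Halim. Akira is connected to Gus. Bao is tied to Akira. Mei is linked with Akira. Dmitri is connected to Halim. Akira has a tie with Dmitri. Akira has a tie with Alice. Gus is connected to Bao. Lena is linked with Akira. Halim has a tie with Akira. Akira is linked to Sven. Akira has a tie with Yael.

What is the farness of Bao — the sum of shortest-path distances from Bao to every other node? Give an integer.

15

Distances from Bao: Akira:1, Alice:1, Dmitri:2, Gus:1, Halim:2, Lena:2, Mei:2, Sven:2, Yael:2.
Sum = 1 + 1 + 2 + 1 + 2 + 2 + 2 + 2 + 2 = 15.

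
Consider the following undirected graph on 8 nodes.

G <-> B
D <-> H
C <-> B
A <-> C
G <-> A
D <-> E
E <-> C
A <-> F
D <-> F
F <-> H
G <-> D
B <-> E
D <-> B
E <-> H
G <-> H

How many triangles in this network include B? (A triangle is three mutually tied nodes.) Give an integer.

B's neighbors: C, D, E, and G.
Neighbor pairs that are themselves tied: B–C–E; B–D–E; B–D–G. Each forms one triangle with B, for 3 in total.

3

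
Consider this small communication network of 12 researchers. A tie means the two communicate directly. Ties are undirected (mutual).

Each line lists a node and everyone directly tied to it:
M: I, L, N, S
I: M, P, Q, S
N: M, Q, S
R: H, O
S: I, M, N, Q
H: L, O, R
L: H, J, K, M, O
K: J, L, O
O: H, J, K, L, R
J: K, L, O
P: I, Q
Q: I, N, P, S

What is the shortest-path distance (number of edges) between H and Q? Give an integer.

One shortest route is H – L – M – S – Q, which uses 4 edges, and at distance 3 from H we only reach {I, N, S}, which does not include Q. So d(H,Q) = 4.

4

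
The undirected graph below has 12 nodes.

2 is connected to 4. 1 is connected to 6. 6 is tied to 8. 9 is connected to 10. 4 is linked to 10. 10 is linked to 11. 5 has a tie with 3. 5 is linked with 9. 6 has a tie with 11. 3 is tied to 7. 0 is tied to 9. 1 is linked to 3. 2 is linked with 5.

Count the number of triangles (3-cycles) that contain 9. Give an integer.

0

9's neighbors are 0, 5, and 10, but none of them are tied to each other, so no triangle contains 9.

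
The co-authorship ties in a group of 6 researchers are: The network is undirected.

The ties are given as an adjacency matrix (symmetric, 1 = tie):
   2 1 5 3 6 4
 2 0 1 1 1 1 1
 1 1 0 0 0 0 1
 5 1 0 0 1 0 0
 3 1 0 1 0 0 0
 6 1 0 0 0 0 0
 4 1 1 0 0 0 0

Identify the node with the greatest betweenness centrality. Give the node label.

Unnormalized betweenness of each node: 1:0, 2:8, 3:0, 4:0, 5:0, 6:0.
2 has the largest value, 8, making it the main broker — the node through which the most shortest paths run.

2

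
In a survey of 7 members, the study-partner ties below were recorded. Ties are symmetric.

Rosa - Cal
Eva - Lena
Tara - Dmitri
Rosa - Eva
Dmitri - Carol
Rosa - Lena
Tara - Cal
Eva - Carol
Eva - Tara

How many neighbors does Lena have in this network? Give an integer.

Lena is directly tied to Eva and Rosa. That is 2 neighbors, so the degree of Lena is 2.

2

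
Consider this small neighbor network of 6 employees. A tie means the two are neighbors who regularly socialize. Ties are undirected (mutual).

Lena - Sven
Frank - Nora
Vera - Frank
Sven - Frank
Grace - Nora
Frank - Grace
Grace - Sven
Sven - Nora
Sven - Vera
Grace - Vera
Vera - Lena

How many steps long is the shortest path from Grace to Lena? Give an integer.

2

One shortest route is Grace – Sven – Lena, which uses 2 edges, and Grace and Lena are not directly tied, so nothing shorter exists. So d(Grace,Lena) = 2.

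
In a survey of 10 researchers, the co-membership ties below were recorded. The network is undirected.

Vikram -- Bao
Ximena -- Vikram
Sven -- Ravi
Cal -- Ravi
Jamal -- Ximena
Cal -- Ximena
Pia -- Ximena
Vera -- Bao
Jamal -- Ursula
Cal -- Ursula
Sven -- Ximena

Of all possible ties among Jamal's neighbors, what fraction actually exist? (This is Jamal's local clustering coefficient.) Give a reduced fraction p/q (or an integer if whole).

Jamal's neighbors: Ursula and Ximena (k = 2).
Possible neighbor pairs: C(2,2) = 1. Edges among them: none → e = 0.
Clustering(Jamal) = 0/1.

0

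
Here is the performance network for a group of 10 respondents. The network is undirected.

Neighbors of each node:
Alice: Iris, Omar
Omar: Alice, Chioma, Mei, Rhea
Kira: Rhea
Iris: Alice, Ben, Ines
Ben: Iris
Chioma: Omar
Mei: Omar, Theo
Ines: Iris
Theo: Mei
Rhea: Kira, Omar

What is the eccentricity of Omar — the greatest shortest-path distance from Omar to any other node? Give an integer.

Distances from Omar: Alice:1, Ben:3, Chioma:1, Ines:3, Iris:2, Kira:2, Mei:1, Rhea:1, Theo:2.
The largest is 3 (to Ben and Ines), so the eccentricity of Omar is 3.

3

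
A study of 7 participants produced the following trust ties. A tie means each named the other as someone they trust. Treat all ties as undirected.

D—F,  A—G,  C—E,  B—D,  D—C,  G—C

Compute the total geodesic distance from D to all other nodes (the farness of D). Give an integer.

Distances from D: A:3, B:1, C:1, E:2, F:1, G:2.
Sum = 3 + 1 + 1 + 2 + 1 + 2 = 10.

10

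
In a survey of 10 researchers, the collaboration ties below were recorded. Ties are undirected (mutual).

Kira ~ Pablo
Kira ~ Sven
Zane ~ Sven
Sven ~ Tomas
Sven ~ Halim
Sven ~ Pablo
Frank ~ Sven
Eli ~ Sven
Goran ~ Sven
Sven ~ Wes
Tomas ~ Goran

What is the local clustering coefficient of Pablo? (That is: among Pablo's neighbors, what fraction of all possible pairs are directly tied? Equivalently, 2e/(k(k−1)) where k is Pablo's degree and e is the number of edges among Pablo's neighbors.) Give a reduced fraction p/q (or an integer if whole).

1

Pablo's neighbors: Kira and Sven (k = 2).
Possible neighbor pairs: C(2,2) = 1. Edges among them: Kira–Sven → e = 1.
Clustering(Pablo) = 1/1.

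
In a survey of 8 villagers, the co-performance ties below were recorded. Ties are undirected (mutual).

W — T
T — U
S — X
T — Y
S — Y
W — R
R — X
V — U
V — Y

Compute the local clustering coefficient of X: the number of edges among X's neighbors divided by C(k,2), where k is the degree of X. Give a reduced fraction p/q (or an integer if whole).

0

X's neighbors: R and S (k = 2).
Possible neighbor pairs: C(2,2) = 1. Edges among them: none → e = 0.
Clustering(X) = 0/1.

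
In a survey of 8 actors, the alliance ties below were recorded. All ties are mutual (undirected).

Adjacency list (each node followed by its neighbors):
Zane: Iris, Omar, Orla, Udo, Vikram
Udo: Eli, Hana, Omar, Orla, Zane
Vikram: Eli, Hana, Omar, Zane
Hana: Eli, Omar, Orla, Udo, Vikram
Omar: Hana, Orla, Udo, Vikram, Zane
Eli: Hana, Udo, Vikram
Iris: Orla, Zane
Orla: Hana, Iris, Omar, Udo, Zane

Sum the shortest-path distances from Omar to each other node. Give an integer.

9

Distances from Omar: Eli:2, Hana:1, Iris:2, Orla:1, Udo:1, Vikram:1, Zane:1.
Sum = 2 + 1 + 2 + 1 + 1 + 1 + 1 = 9.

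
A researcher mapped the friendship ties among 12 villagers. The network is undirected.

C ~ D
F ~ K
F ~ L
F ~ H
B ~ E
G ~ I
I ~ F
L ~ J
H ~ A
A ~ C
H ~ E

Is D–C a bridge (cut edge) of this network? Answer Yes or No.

Yes

Without the D–C edge there is no alternate route between D and C, so the network disconnects. It is a bridge.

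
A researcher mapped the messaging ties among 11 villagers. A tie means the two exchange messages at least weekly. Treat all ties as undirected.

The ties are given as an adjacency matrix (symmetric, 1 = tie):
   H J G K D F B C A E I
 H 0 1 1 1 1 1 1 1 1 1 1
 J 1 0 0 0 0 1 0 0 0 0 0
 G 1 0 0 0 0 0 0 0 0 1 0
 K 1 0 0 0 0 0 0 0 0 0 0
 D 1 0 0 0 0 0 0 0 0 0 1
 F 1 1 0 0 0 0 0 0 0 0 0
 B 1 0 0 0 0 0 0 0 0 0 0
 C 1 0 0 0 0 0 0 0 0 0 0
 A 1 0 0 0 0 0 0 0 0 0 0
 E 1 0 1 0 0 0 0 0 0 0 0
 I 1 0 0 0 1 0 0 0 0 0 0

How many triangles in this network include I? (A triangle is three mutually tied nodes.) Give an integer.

1

I's neighbors: D and H.
Neighbor pairs that are themselves tied: I–D–H. Each forms one triangle with I, for 1 in total.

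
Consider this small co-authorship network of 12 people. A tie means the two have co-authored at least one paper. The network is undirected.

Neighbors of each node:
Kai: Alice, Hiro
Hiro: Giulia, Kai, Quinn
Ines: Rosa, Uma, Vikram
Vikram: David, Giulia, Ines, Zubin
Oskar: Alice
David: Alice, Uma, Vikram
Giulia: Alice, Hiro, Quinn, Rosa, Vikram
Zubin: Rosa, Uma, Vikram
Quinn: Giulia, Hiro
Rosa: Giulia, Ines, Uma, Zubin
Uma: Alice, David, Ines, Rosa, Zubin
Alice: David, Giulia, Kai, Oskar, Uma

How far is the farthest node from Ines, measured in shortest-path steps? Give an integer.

3

Distances from Ines: Alice:2, David:2, Giulia:2, Hiro:3, Kai:3, Oskar:3, Quinn:3, Rosa:1, Uma:1, Vikram:1, Zubin:2.
The largest is 3 (to Hiro, Quinn, Kai, and Oskar), so the eccentricity of Ines is 3.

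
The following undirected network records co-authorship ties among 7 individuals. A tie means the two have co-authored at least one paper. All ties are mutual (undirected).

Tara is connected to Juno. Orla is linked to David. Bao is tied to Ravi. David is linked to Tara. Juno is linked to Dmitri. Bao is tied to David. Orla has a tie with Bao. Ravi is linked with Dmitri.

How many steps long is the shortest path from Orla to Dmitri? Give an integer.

3

One shortest route is Orla – Bao – Ravi – Dmitri, which uses 3 edges, and at distance 2 from Orla we only reach {Ravi, Tara}, which does not include Dmitri. So d(Orla,Dmitri) = 3.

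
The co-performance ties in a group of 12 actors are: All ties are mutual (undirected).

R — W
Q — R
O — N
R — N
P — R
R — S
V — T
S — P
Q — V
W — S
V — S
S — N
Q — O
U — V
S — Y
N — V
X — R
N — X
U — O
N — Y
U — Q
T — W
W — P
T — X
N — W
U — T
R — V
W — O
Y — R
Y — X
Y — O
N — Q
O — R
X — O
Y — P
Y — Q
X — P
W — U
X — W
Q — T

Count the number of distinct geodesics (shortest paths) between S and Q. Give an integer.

4

The shortest distance is 2. The length-2 paths are: S–R–Q; S–Y–Q; S–V–Q; S–N–Q.
That gives 4 distinct shortest paths.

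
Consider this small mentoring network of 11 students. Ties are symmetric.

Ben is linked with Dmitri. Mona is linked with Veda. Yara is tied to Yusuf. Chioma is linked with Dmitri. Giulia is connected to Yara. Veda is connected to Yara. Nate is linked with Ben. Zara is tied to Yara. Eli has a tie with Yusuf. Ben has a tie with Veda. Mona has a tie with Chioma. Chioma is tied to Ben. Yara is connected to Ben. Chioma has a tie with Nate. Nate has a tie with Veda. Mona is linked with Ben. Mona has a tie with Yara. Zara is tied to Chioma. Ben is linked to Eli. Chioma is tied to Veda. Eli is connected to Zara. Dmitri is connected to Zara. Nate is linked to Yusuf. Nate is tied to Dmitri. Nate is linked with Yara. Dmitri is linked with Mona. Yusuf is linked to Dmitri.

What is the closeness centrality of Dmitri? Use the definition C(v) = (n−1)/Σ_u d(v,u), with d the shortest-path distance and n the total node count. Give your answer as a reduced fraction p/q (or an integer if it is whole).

Distances from Dmitri: Ben:1, Chioma:1, Eli:2, Giulia:3, Mona:1, Nate:1, Veda:2, Yara:2, Yusuf:1, Zara:1. Sum = 15.
n = 11, so closeness = 10/15 = 2/3.

2/3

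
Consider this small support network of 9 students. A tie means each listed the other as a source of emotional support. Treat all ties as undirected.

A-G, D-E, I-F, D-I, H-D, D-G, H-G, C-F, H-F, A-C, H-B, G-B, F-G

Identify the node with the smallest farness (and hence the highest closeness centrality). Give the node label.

Farness (sum of distances to all others) for each node — A:16, B:17, C:18, D:13, E:20, F:13, G:11, H:12, I:16.
The smallest farness is 11, for G, so G has the highest closeness.

G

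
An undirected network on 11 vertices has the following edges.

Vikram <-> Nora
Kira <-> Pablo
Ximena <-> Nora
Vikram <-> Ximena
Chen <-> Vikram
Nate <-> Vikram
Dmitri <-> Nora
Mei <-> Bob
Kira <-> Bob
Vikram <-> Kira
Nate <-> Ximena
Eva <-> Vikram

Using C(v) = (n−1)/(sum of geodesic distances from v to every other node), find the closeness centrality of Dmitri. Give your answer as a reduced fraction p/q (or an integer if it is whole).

1/3

Distances from Dmitri: Bob:4, Chen:3, Eva:3, Kira:3, Mei:5, Nate:3, Nora:1, Pablo:4, Vikram:2, Ximena:2. Sum = 30.
n = 11, so closeness = 10/30 = 1/3.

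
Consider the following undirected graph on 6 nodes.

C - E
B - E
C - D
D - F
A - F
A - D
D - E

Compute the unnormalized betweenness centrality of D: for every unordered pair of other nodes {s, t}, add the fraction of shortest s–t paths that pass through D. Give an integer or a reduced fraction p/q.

6

Pairs whose geodesics pass through D — F–C: 1; F–B: 1; F–E: 1; A–C: 1; A–B: 1; A–E: 1.
All other pairs contribute 0.
Summing the contributions gives betweenness(D) = 6.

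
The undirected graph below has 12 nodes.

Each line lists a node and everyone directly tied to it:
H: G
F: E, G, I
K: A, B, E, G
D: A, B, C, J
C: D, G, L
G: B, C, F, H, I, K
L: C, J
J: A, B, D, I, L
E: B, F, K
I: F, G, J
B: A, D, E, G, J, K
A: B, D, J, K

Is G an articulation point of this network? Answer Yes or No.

Removing G leaves {A, B, C, D, E, F, I, J, K, and L} with no path to {H}, so the network splits into 2 components. G is a cut vertex.

Yes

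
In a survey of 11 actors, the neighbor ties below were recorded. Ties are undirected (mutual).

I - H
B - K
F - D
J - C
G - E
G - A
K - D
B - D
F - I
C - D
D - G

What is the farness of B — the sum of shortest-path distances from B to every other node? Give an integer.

24

Distances from B: A:3, C:2, D:1, E:3, F:2, G:2, H:4, I:3, J:3, K:1.
Sum = 3 + 2 + 1 + 3 + 2 + 2 + 4 + 3 + 3 + 1 = 24.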